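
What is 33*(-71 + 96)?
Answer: 825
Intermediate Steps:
33*(-71 + 96) = 33*25 = 825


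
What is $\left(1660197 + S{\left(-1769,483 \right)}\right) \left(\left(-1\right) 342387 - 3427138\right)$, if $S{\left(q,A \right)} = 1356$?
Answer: $-6263265572325$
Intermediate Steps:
$\left(1660197 + S{\left(-1769,483 \right)}\right) \left(\left(-1\right) 342387 - 3427138\right) = \left(1660197 + 1356\right) \left(\left(-1\right) 342387 - 3427138\right) = 1661553 \left(-342387 - 3427138\right) = 1661553 \left(-3769525\right) = -6263265572325$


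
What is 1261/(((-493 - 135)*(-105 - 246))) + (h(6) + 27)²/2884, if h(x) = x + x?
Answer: 1629364/3056319 ≈ 0.53311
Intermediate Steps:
h(x) = 2*x
1261/(((-493 - 135)*(-105 - 246))) + (h(6) + 27)²/2884 = 1261/(((-493 - 135)*(-105 - 246))) + (2*6 + 27)²/2884 = 1261/((-628*(-351))) + (12 + 27)²*(1/2884) = 1261/220428 + 39²*(1/2884) = 1261*(1/220428) + 1521*(1/2884) = 97/16956 + 1521/2884 = 1629364/3056319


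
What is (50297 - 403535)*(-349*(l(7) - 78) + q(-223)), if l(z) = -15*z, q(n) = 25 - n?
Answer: -22647854370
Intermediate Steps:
(50297 - 403535)*(-349*(l(7) - 78) + q(-223)) = (50297 - 403535)*(-349*(-15*7 - 78) + (25 - 1*(-223))) = -353238*(-349*(-105 - 78) + (25 + 223)) = -353238*(-349*(-183) + 248) = -353238*(63867 + 248) = -353238*64115 = -22647854370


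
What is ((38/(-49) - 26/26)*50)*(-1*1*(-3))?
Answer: -13050/49 ≈ -266.33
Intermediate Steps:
((38/(-49) - 26/26)*50)*(-1*1*(-3)) = ((38*(-1/49) - 26*1/26)*50)*(-1*(-3)) = ((-38/49 - 1)*50)*3 = -87/49*50*3 = -4350/49*3 = -13050/49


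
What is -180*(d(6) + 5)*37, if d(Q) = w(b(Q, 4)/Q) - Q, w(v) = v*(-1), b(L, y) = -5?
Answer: 1110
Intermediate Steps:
w(v) = -v
d(Q) = -Q + 5/Q (d(Q) = -(-5)/Q - Q = 5/Q - Q = -Q + 5/Q)
-180*(d(6) + 5)*37 = -180*((-1*6 + 5/6) + 5)*37 = -180*((-6 + 5*(⅙)) + 5)*37 = -180*((-6 + ⅚) + 5)*37 = -180*(-31/6 + 5)*37 = -180*(-1)/6*37 = -45*(-⅔)*37 = 30*37 = 1110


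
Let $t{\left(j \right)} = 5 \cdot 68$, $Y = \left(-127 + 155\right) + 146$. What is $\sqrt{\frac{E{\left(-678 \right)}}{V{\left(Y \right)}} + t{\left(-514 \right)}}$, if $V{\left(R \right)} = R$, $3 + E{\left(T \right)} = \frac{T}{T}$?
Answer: $\frac{\sqrt{2573373}}{87} \approx 18.439$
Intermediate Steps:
$E{\left(T \right)} = -2$ ($E{\left(T \right)} = -3 + \frac{T}{T} = -3 + 1 = -2$)
$Y = 174$ ($Y = 28 + 146 = 174$)
$t{\left(j \right)} = 340$
$\sqrt{\frac{E{\left(-678 \right)}}{V{\left(Y \right)}} + t{\left(-514 \right)}} = \sqrt{- \frac{2}{174} + 340} = \sqrt{\left(-2\right) \frac{1}{174} + 340} = \sqrt{- \frac{1}{87} + 340} = \sqrt{\frac{29579}{87}} = \frac{\sqrt{2573373}}{87}$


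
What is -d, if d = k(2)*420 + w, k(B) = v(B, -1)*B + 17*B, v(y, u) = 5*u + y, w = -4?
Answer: -11756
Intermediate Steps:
v(y, u) = y + 5*u
k(B) = 17*B + B*(-5 + B) (k(B) = (B + 5*(-1))*B + 17*B = (B - 5)*B + 17*B = (-5 + B)*B + 17*B = B*(-5 + B) + 17*B = 17*B + B*(-5 + B))
d = 11756 (d = (2*(12 + 2))*420 - 4 = (2*14)*420 - 4 = 28*420 - 4 = 11760 - 4 = 11756)
-d = -1*11756 = -11756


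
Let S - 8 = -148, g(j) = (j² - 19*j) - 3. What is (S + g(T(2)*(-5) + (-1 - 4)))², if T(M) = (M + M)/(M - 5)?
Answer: 2393209/81 ≈ 29546.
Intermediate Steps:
T(M) = 2*M/(-5 + M) (T(M) = (2*M)/(-5 + M) = 2*M/(-5 + M))
g(j) = -3 + j² - 19*j
S = -140 (S = 8 - 148 = -140)
(S + g(T(2)*(-5) + (-1 - 4)))² = (-140 + (-3 + ((2*2/(-5 + 2))*(-5) + (-1 - 4))² - 19*((2*2/(-5 + 2))*(-5) + (-1 - 4))))² = (-140 + (-3 + ((2*2/(-3))*(-5) - 5)² - 19*((2*2/(-3))*(-5) - 5)))² = (-140 + (-3 + ((2*2*(-⅓))*(-5) - 5)² - 19*((2*2*(-⅓))*(-5) - 5)))² = (-140 + (-3 + (-4/3*(-5) - 5)² - 19*(-4/3*(-5) - 5)))² = (-140 + (-3 + (20/3 - 5)² - 19*(20/3 - 5)))² = (-140 + (-3 + (5/3)² - 19*5/3))² = (-140 + (-3 + 25/9 - 95/3))² = (-140 - 287/9)² = (-1547/9)² = 2393209/81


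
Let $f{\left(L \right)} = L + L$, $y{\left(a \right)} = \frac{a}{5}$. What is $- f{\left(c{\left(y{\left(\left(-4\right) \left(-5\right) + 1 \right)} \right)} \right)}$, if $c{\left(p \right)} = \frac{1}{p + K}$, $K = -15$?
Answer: $\frac{5}{27} \approx 0.18519$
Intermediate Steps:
$y{\left(a \right)} = \frac{a}{5}$ ($y{\left(a \right)} = a \frac{1}{5} = \frac{a}{5}$)
$c{\left(p \right)} = \frac{1}{-15 + p}$ ($c{\left(p \right)} = \frac{1}{p - 15} = \frac{1}{-15 + p}$)
$f{\left(L \right)} = 2 L$
$- f{\left(c{\left(y{\left(\left(-4\right) \left(-5\right) + 1 \right)} \right)} \right)} = - \frac{2}{-15 + \frac{\left(-4\right) \left(-5\right) + 1}{5}} = - \frac{2}{-15 + \frac{20 + 1}{5}} = - \frac{2}{-15 + \frac{1}{5} \cdot 21} = - \frac{2}{-15 + \frac{21}{5}} = - \frac{2}{- \frac{54}{5}} = - \frac{2 \left(-5\right)}{54} = \left(-1\right) \left(- \frac{5}{27}\right) = \frac{5}{27}$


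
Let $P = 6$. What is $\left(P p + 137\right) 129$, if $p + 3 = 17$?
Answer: $28509$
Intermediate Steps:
$p = 14$ ($p = -3 + 17 = 14$)
$\left(P p + 137\right) 129 = \left(6 \cdot 14 + 137\right) 129 = \left(84 + 137\right) 129 = 221 \cdot 129 = 28509$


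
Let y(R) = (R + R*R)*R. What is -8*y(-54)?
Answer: 1236384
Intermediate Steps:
y(R) = R*(R + R**2) (y(R) = (R + R**2)*R = R*(R + R**2))
-8*y(-54) = -8*(-54)**2*(1 - 54) = -23328*(-53) = -8*(-154548) = 1236384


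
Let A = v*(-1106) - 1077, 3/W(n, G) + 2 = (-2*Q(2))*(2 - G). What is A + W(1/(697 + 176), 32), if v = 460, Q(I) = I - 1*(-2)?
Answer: -121341203/238 ≈ -5.0984e+5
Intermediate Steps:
Q(I) = 2 + I (Q(I) = I + 2 = 2 + I)
W(n, G) = 3/(-18 + 8*G) (W(n, G) = 3/(-2 + (-2*(2 + 2))*(2 - G)) = 3/(-2 + (-2*4)*(2 - G)) = 3/(-2 - 8*(2 - G)) = 3/(-2 + (-16 + 8*G)) = 3/(-18 + 8*G))
A = -509837 (A = 460*(-1106) - 1077 = -508760 - 1077 = -509837)
A + W(1/(697 + 176), 32) = -509837 + 3/(2*(-9 + 4*32)) = -509837 + 3/(2*(-9 + 128)) = -509837 + (3/2)/119 = -509837 + (3/2)*(1/119) = -509837 + 3/238 = -121341203/238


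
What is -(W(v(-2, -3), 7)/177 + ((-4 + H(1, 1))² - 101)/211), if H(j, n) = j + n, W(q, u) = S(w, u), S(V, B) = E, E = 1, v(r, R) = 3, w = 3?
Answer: 16958/37347 ≈ 0.45407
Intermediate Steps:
S(V, B) = 1
W(q, u) = 1
-(W(v(-2, -3), 7)/177 + ((-4 + H(1, 1))² - 101)/211) = -(1/177 + ((-4 + (1 + 1))² - 101)/211) = -(1*(1/177) + ((-4 + 2)² - 101)*(1/211)) = -(1/177 + ((-2)² - 101)*(1/211)) = -(1/177 + (4 - 101)*(1/211)) = -(1/177 - 97*1/211) = -(1/177 - 97/211) = -1*(-16958/37347) = 16958/37347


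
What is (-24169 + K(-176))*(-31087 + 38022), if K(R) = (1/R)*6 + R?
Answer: -14857287405/88 ≈ -1.6883e+8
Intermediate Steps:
K(R) = R + 6/R (K(R) = 6/R + R = R + 6/R)
(-24169 + K(-176))*(-31087 + 38022) = (-24169 + (-176 + 6/(-176)))*(-31087 + 38022) = (-24169 + (-176 + 6*(-1/176)))*6935 = (-24169 + (-176 - 3/88))*6935 = (-24169 - 15491/88)*6935 = -2142363/88*6935 = -14857287405/88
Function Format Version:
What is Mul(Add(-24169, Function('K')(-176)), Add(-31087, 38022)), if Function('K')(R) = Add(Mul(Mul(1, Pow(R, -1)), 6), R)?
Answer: Rational(-14857287405, 88) ≈ -1.6883e+8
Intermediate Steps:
Function('K')(R) = Add(R, Mul(6, Pow(R, -1))) (Function('K')(R) = Add(Mul(Pow(R, -1), 6), R) = Add(Mul(6, Pow(R, -1)), R) = Add(R, Mul(6, Pow(R, -1))))
Mul(Add(-24169, Function('K')(-176)), Add(-31087, 38022)) = Mul(Add(-24169, Add(-176, Mul(6, Pow(-176, -1)))), Add(-31087, 38022)) = Mul(Add(-24169, Add(-176, Mul(6, Rational(-1, 176)))), 6935) = Mul(Add(-24169, Add(-176, Rational(-3, 88))), 6935) = Mul(Add(-24169, Rational(-15491, 88)), 6935) = Mul(Rational(-2142363, 88), 6935) = Rational(-14857287405, 88)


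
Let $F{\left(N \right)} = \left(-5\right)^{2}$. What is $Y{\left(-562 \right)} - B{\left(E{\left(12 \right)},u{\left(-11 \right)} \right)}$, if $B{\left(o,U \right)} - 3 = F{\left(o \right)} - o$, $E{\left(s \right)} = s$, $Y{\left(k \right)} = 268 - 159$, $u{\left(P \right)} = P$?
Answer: $93$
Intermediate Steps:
$F{\left(N \right)} = 25$
$Y{\left(k \right)} = 109$ ($Y{\left(k \right)} = 268 - 159 = 109$)
$B{\left(o,U \right)} = 28 - o$ ($B{\left(o,U \right)} = 3 - \left(-25 + o\right) = 28 - o$)
$Y{\left(-562 \right)} - B{\left(E{\left(12 \right)},u{\left(-11 \right)} \right)} = 109 - \left(28 - 12\right) = 109 - 16 = 93$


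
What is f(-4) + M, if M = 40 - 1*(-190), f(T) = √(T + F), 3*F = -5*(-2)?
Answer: 230 + I*√6/3 ≈ 230.0 + 0.8165*I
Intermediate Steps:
F = 10/3 (F = (-5*(-2))/3 = (⅓)*10 = 10/3 ≈ 3.3333)
f(T) = √(10/3 + T) (f(T) = √(T + 10/3) = √(10/3 + T))
M = 230 (M = 40 + 190 = 230)
f(-4) + M = √(30 + 9*(-4))/3 + 230 = √(30 - 36)/3 + 230 = √(-6)/3 + 230 = (I*√6)/3 + 230 = I*√6/3 + 230 = 230 + I*√6/3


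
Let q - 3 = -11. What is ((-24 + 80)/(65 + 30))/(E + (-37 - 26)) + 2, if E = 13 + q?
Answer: 5482/2755 ≈ 1.9898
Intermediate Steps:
q = -8 (q = 3 - 11 = -8)
E = 5 (E = 13 - 8 = 5)
((-24 + 80)/(65 + 30))/(E + (-37 - 26)) + 2 = ((-24 + 80)/(65 + 30))/(5 + (-37 - 26)) + 2 = (56/95)/(5 - 63) + 2 = (56*(1/95))/(-58) + 2 = (56/95)*(-1/58) + 2 = -28/2755 + 2 = 5482/2755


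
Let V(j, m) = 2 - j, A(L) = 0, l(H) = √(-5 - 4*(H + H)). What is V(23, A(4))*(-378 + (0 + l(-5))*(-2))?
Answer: 7938 + 42*√35 ≈ 8186.5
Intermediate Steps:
l(H) = √(-5 - 8*H)
V(23, A(4))*(-378 + (0 + l(-5))*(-2)) = (2 - 1*23)*(-378 + (0 + √(-5 - 8*(-5)))*(-2)) = (2 - 23)*(-378 + (0 + √(-5 + 40))*(-2)) = -21*(-378 + (0 + √35)*(-2)) = -21*(-378 + √35*(-2)) = -21*(-378 - 2*√35) = 7938 + 42*√35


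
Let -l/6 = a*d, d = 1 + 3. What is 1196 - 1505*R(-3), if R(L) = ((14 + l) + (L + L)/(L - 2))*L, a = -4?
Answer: 503264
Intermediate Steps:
d = 4
l = 96 (l = -(-24)*4 = -6*(-16) = 96)
R(L) = L*(110 + 2*L/(-2 + L)) (R(L) = ((14 + 96) + (L + L)/(L - 2))*L = (110 + (2*L)/(-2 + L))*L = (110 + 2*L/(-2 + L))*L = L*(110 + 2*L/(-2 + L)))
1196 - 1505*R(-3) = 1196 - 6020*(-3)*(-55 + 28*(-3))/(-2 - 3) = 1196 - 6020*(-3)*(-55 - 84)/(-5) = 1196 - 6020*(-3)*(-1)*(-139)/5 = 1196 - 1505*(-1668/5) = 1196 + 502068 = 503264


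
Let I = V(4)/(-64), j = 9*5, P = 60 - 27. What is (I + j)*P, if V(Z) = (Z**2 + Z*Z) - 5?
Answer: 94149/64 ≈ 1471.1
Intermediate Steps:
P = 33
V(Z) = -5 + 2*Z**2 (V(Z) = (Z**2 + Z**2) - 5 = 2*Z**2 - 5 = -5 + 2*Z**2)
j = 45
I = -27/64 (I = (-5 + 2*4**2)/(-64) = (-5 + 2*16)*(-1/64) = (-5 + 32)*(-1/64) = 27*(-1/64) = -27/64 ≈ -0.42188)
(I + j)*P = (-27/64 + 45)*33 = (2853/64)*33 = 94149/64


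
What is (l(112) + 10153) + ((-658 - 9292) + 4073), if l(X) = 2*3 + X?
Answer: 4394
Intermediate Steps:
l(X) = 6 + X
(l(112) + 10153) + ((-658 - 9292) + 4073) = ((6 + 112) + 10153) + ((-658 - 9292) + 4073) = (118 + 10153) + (-9950 + 4073) = 10271 - 5877 = 4394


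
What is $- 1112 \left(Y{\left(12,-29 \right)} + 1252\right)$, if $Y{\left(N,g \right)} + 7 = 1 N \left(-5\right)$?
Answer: $-1317720$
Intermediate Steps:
$Y{\left(N,g \right)} = -7 - 5 N$ ($Y{\left(N,g \right)} = -7 + 1 N \left(-5\right) = -7 + N \left(-5\right) = -7 - 5 N$)
$- 1112 \left(Y{\left(12,-29 \right)} + 1252\right) = - 1112 \left(\left(-7 - 60\right) + 1252\right) = - 1112 \left(-67 + 1252\right) = \left(-1112\right) 1185 = -1317720$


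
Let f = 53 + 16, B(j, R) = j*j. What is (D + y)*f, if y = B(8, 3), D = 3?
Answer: 4623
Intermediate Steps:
B(j, R) = j**2
f = 69
y = 64 (y = 8**2 = 64)
(D + y)*f = (3 + 64)*69 = 67*69 = 4623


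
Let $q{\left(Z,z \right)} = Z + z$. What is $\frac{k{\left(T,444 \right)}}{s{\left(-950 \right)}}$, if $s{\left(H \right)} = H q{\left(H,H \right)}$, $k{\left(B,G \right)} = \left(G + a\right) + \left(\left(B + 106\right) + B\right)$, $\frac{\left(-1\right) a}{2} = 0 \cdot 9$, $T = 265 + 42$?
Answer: $\frac{291}{451250} \approx 0.00064488$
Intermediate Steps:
$T = 307$
$a = 0$ ($a = - 2 \cdot 0 \cdot 9 = \left(-2\right) 0 = 0$)
$k{\left(B,G \right)} = 106 + G + 2 B$ ($k{\left(B,G \right)} = \left(G + 0\right) + \left(\left(B + 106\right) + B\right) = G + \left(\left(106 + B\right) + B\right) = G + \left(106 + 2 B\right) = 106 + G + 2 B$)
$s{\left(H \right)} = 2 H^{2}$ ($s{\left(H \right)} = H \left(H + H\right) = H 2 H = 2 H^{2}$)
$\frac{k{\left(T,444 \right)}}{s{\left(-950 \right)}} = \frac{106 + 444 + 2 \cdot 307}{2 \left(-950\right)^{2}} = \frac{106 + 444 + 614}{2 \cdot 902500} = \frac{1164}{1805000} = 1164 \cdot \frac{1}{1805000} = \frac{291}{451250}$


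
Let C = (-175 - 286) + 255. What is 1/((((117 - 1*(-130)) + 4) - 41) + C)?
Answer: ¼ ≈ 0.25000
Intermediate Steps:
C = -206 (C = -461 + 255 = -206)
1/((((117 - 1*(-130)) + 4) - 41) + C) = 1/((((117 - 1*(-130)) + 4) - 41) - 206) = 1/((((117 + 130) + 4) - 41) - 206) = 1/(((247 + 4) - 41) - 206) = 1/((251 - 41) - 206) = 1/(210 - 206) = 1/4 = ¼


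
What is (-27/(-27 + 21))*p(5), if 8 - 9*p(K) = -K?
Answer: 13/2 ≈ 6.5000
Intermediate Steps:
p(K) = 8/9 + K/9 (p(K) = 8/9 - (-1)*K/9 = 8/9 + K/9)
(-27/(-27 + 21))*p(5) = (-27/(-27 + 21))*(8/9 + (⅑)*5) = (-27/(-6))*(8/9 + 5/9) = -27*(-⅙)*(13/9) = (9/2)*(13/9) = 13/2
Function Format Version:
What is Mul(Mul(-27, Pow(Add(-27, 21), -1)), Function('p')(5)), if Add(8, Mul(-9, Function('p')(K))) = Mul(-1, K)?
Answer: Rational(13, 2) ≈ 6.5000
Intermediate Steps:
Function('p')(K) = Add(Rational(8, 9), Mul(Rational(1, 9), K)) (Function('p')(K) = Add(Rational(8, 9), Mul(Rational(-1, 9), Mul(-1, K))) = Add(Rational(8, 9), Mul(Rational(1, 9), K)))
Mul(Mul(-27, Pow(Add(-27, 21), -1)), Function('p')(5)) = Mul(Mul(-27, Pow(Add(-27, 21), -1)), Add(Rational(8, 9), Mul(Rational(1, 9), 5))) = Mul(Mul(-27, Pow(-6, -1)), Add(Rational(8, 9), Rational(5, 9))) = Mul(Mul(-27, Rational(-1, 6)), Rational(13, 9)) = Mul(Rational(9, 2), Rational(13, 9)) = Rational(13, 2)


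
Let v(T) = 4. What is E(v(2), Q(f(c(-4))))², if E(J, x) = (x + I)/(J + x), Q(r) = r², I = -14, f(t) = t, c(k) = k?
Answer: 1/100 ≈ 0.010000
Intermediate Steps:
E(J, x) = (-14 + x)/(J + x) (E(J, x) = (x - 14)/(J + x) = (-14 + x)/(J + x))
E(v(2), Q(f(c(-4))))² = ((-14 + (-4)²)/(4 + (-4)²))² = ((-14 + 16)/(4 + 16))² = (2/20)² = ((1/20)*2)² = (⅒)² = 1/100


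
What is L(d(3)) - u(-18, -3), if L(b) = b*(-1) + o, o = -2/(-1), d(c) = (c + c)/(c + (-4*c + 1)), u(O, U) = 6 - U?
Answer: -25/4 ≈ -6.2500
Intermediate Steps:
d(c) = 2*c/(1 - 3*c) (d(c) = (2*c)/(c + (1 - 4*c)) = (2*c)/(1 - 3*c) = 2*c/(1 - 3*c))
o = 2 (o = -2*(-1) = 2)
L(b) = 2 - b (L(b) = b*(-1) + 2 = -b + 2 = 2 - b)
L(d(3)) - u(-18, -3) = (2 - (-2)*3/(-1 + 3*3)) - (6 - 1*(-3)) = (2 - (-2)*3/(-1 + 9)) - (6 + 3) = (2 - (-2)*3/8) - 1*9 = (2 - (-2)*3/8) - 9 = (2 - 1*(-¾)) - 9 = (2 + ¾) - 9 = 11/4 - 9 = -25/4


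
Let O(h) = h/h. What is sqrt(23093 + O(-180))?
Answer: 3*sqrt(2566) ≈ 151.97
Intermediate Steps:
O(h) = 1
sqrt(23093 + O(-180)) = sqrt(23093 + 1) = sqrt(23094) = 3*sqrt(2566)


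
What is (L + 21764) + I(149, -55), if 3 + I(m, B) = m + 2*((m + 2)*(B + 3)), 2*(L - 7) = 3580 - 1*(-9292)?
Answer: 12649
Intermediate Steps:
L = 6443 (L = 7 + (3580 - 1*(-9292))/2 = 7 + (3580 + 9292)/2 = 7 + (1/2)*12872 = 7 + 6436 = 6443)
I(m, B) = -3 + m + 2*(2 + m)*(3 + B) (I(m, B) = -3 + (m + 2*((m + 2)*(B + 3))) = -3 + (m + 2*((2 + m)*(3 + B))) = -3 + (m + 2*(2 + m)*(3 + B)) = -3 + m + 2*(2 + m)*(3 + B))
(L + 21764) + I(149, -55) = (6443 + 21764) + (9 + 4*(-55) + 7*149 + 2*(-55)*149) = 28207 + (9 - 220 + 1043 - 16390) = 28207 - 15558 = 12649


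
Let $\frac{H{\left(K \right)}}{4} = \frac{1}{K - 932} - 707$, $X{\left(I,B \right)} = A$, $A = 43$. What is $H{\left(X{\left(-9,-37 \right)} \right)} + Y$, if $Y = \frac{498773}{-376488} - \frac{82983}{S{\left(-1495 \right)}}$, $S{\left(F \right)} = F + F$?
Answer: $- \frac{28608849164303}{10211699160} \approx -2801.6$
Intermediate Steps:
$X{\left(I,B \right)} = 43$
$S{\left(F \right)} = 2 F$
$H{\left(K \right)} = -2828 + \frac{4}{-932 + K}$ ($H{\left(K \right)} = 4 \left(\frac{1}{K - 932} - 707\right) = 4 \left(\frac{1}{-932 + K} - 707\right) = 4 \left(-707 + \frac{1}{-932 + K}\right) = -2828 + \frac{4}{-932 + K}$)
$Y = \frac{14875386217}{562849560}$ ($Y = \frac{498773}{-376488} - \frac{82983}{2 \left(-1495\right)} = 498773 \left(- \frac{1}{376488}\right) - \frac{82983}{-2990} = - \frac{498773}{376488} - - \frac{82983}{2990} = - \frac{498773}{376488} + \frac{82983}{2990} = \frac{14875386217}{562849560} \approx 26.429$)
$H{\left(X{\left(-9,-37 \right)} \right)} + Y = \frac{4 \left(658925 - 30401\right)}{-932 + 43} + \frac{14875386217}{562849560} = \frac{4 \left(658925 - 30401\right)}{-889} + \frac{14875386217}{562849560} = 4 \left(- \frac{1}{889}\right) 628524 + \frac{14875386217}{562849560} = - \frac{2514096}{889} + \frac{14875386217}{562849560} = - \frac{28608849164303}{10211699160}$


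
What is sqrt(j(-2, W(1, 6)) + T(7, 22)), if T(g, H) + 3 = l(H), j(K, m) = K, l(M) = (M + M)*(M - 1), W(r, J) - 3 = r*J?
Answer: sqrt(919) ≈ 30.315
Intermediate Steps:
W(r, J) = 3 + J*r (W(r, J) = 3 + r*J = 3 + J*r)
l(M) = 2*M*(-1 + M) (l(M) = (2*M)*(-1 + M) = 2*M*(-1 + M))
T(g, H) = -3 + 2*H*(-1 + H)
sqrt(j(-2, W(1, 6)) + T(7, 22)) = sqrt(-2 + (-3 + 2*22*(-1 + 22))) = sqrt(-2 + (-3 + 2*22*21)) = sqrt(-2 + (-3 + 924)) = sqrt(-2 + 921) = sqrt(919)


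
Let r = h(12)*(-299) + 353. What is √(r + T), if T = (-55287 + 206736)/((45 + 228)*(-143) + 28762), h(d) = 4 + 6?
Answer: I*√280067755746/10277 ≈ 51.495*I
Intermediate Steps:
h(d) = 10
r = -2637 (r = 10*(-299) + 353 = -2990 + 353 = -2637)
T = -151449/10277 (T = 151449/(273*(-143) + 28762) = 151449/(-39039 + 28762) = 151449/(-10277) = 151449*(-1/10277) = -151449/10277 ≈ -14.737)
√(r + T) = √(-2637 - 151449/10277) = √(-27251898/10277) = I*√280067755746/10277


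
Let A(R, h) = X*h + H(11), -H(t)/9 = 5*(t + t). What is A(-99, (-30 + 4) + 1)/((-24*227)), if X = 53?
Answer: 2315/5448 ≈ 0.42493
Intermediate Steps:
H(t) = -90*t (H(t) = -45*(t + t) = -45*2*t = -90*t)
A(R, h) = -990 + 53*h (A(R, h) = 53*h - 90*11 = 53*h - 990 = -990 + 53*h)
A(-99, (-30 + 4) + 1)/((-24*227)) = (-990 + 53*((-30 + 4) + 1))/((-24*227)) = (-990 + 53*(-26 + 1))/(-5448) = (-990 + 53*(-25))*(-1/5448) = (-990 - 1325)*(-1/5448) = -2315*(-1/5448) = 2315/5448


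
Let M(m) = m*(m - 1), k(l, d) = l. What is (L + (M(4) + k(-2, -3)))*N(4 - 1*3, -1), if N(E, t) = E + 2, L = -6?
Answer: 12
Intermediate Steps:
M(m) = m*(-1 + m)
N(E, t) = 2 + E
(L + (M(4) + k(-2, -3)))*N(4 - 1*3, -1) = (-6 + (4*(-1 + 4) - 2))*(2 + (4 - 1*3)) = (-6 + (4*3 - 2))*(2 + (4 - 3)) = (-6 + (12 - 2))*(2 + 1) = (-6 + 10)*3 = 4*3 = 12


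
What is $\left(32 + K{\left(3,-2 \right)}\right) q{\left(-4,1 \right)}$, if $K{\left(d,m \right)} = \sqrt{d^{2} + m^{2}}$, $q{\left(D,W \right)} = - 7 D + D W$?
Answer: $768 + 24 \sqrt{13} \approx 854.53$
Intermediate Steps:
$\left(32 + K{\left(3,-2 \right)}\right) q{\left(-4,1 \right)} = \left(32 + \sqrt{3^{2} + \left(-2\right)^{2}}\right) \left(- 4 \left(-7 + 1\right)\right) = \left(32 + \sqrt{9 + 4}\right) \left(\left(-4\right) \left(-6\right)\right) = \left(32 + \sqrt{13}\right) 24 = 768 + 24 \sqrt{13}$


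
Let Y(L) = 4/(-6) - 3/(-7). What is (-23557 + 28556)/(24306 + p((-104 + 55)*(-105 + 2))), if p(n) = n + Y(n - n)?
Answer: 104979/616408 ≈ 0.17031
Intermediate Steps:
Y(L) = -5/21 (Y(L) = 4*(-1/6) - 3*(-1/7) = -2/3 + 3/7 = -5/21)
p(n) = -5/21 + n (p(n) = n - 5/21 = -5/21 + n)
(-23557 + 28556)/(24306 + p((-104 + 55)*(-105 + 2))) = (-23557 + 28556)/(24306 + (-5/21 + (-104 + 55)*(-105 + 2))) = 4999/(24306 + (-5/21 - 49*(-103))) = 4999/(24306 + (-5/21 + 5047)) = 4999/(24306 + 105982/21) = 4999/(616408/21) = 4999*(21/616408) = 104979/616408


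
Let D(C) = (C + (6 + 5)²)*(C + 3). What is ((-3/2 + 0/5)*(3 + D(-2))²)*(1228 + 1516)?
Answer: -61262544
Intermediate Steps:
D(C) = (3 + C)*(121 + C) (D(C) = (C + 11²)*(3 + C) = (C + 121)*(3 + C) = (121 + C)*(3 + C) = (3 + C)*(121 + C))
((-3/2 + 0/5)*(3 + D(-2))²)*(1228 + 1516) = ((-3/2 + 0/5)*(3 + (363 + (-2)² + 124*(-2)))²)*(1228 + 1516) = ((-3*½ + 0*(⅕))*(3 + (363 + 4 - 248))²)*2744 = ((-3/2 + 0)*(3 + 119)²)*2744 = -3/2*122²*2744 = -3/2*14884*2744 = -22326*2744 = -61262544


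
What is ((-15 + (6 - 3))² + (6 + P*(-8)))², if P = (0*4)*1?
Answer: 22500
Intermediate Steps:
P = 0 (P = 0*1 = 0)
((-15 + (6 - 3))² + (6 + P*(-8)))² = ((-15 + (6 - 3))² + (6 + 0*(-8)))² = ((-15 + 3)² + (6 + 0))² = ((-12)² + 6)² = (144 + 6)² = 150² = 22500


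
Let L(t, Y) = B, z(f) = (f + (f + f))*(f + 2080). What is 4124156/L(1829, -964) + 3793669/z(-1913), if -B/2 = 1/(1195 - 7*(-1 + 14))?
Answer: -2181859891677925/958413 ≈ -2.2765e+9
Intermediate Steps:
z(f) = 3*f*(2080 + f) (z(f) = (f + 2*f)*(2080 + f) = (3*f)*(2080 + f) = 3*f*(2080 + f))
B = -1/552 (B = -2/(1195 - 7*(-1 + 14)) = -2/(1195 - 7*13) = -2/(1195 - 91) = -2/1104 = -2*1/1104 = -1/552 ≈ -0.0018116)
L(t, Y) = -1/552
4124156/L(1829, -964) + 3793669/z(-1913) = 4124156/(-1/552) + 3793669/((3*(-1913)*(2080 - 1913))) = 4124156*(-552) + 3793669/((3*(-1913)*167)) = -2276534112 + 3793669/(-958413) = -2276534112 + 3793669*(-1/958413) = -2276534112 - 3793669/958413 = -2181859891677925/958413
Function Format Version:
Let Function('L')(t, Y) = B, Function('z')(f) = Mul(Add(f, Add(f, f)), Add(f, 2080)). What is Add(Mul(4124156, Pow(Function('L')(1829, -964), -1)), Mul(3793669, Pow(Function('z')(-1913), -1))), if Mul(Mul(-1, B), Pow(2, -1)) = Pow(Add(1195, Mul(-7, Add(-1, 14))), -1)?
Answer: Rational(-2181859891677925, 958413) ≈ -2.2765e+9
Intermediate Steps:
Function('z')(f) = Mul(3, f, Add(2080, f)) (Function('z')(f) = Mul(Add(f, Mul(2, f)), Add(2080, f)) = Mul(Mul(3, f), Add(2080, f)) = Mul(3, f, Add(2080, f)))
B = Rational(-1, 552) (B = Mul(-2, Pow(Add(1195, Mul(-7, Add(-1, 14))), -1)) = Mul(-2, Pow(Add(1195, Mul(-7, 13)), -1)) = Mul(-2, Pow(Add(1195, -91), -1)) = Mul(-2, Pow(1104, -1)) = Mul(-2, Rational(1, 1104)) = Rational(-1, 552) ≈ -0.0018116)
Function('L')(t, Y) = Rational(-1, 552)
Add(Mul(4124156, Pow(Function('L')(1829, -964), -1)), Mul(3793669, Pow(Function('z')(-1913), -1))) = Add(Mul(4124156, Pow(Rational(-1, 552), -1)), Mul(3793669, Pow(Mul(3, -1913, Add(2080, -1913)), -1))) = Add(Mul(4124156, -552), Mul(3793669, Pow(Mul(3, -1913, 167), -1))) = Add(-2276534112, Mul(3793669, Pow(-958413, -1))) = Add(-2276534112, Mul(3793669, Rational(-1, 958413))) = Add(-2276534112, Rational(-3793669, 958413)) = Rational(-2181859891677925, 958413)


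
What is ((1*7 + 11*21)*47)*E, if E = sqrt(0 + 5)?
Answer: 11186*sqrt(5) ≈ 25013.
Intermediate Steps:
E = sqrt(5) ≈ 2.2361
((1*7 + 11*21)*47)*E = ((1*7 + 11*21)*47)*sqrt(5) = ((7 + 231)*47)*sqrt(5) = (238*47)*sqrt(5) = 11186*sqrt(5)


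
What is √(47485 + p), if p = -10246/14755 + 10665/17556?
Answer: 3*√9834226556459209905/43173130 ≈ 217.91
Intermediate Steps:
p = -7505567/86346260 (p = -10246*1/14755 + 10665*(1/17556) = -10246/14755 + 3555/5852 = -7505567/86346260 ≈ -0.086924)
√(47485 + p) = √(47485 - 7505567/86346260) = √(4100144650533/86346260) = 3*√9834226556459209905/43173130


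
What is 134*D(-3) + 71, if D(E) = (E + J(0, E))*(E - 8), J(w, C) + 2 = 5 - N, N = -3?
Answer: -4351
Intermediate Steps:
J(w, C) = 6 (J(w, C) = -2 + (5 - 1*(-3)) = -2 + (5 + 3) = -2 + 8 = 6)
D(E) = (-8 + E)*(6 + E) (D(E) = (E + 6)*(E - 8) = (6 + E)*(-8 + E) = (-8 + E)*(6 + E))
134*D(-3) + 71 = 134*(-48 + (-3)² - 2*(-3)) + 71 = 134*(-48 + 9 + 6) + 71 = 134*(-33) + 71 = -4422 + 71 = -4351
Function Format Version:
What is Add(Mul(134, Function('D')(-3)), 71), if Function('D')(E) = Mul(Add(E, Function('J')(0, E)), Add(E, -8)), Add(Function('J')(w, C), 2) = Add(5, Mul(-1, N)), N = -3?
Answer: -4351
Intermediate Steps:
Function('J')(w, C) = 6 (Function('J')(w, C) = Add(-2, Add(5, Mul(-1, -3))) = Add(-2, Add(5, 3)) = Add(-2, 8) = 6)
Function('D')(E) = Mul(Add(-8, E), Add(6, E)) (Function('D')(E) = Mul(Add(E, 6), Add(E, -8)) = Mul(Add(6, E), Add(-8, E)) = Mul(Add(-8, E), Add(6, E)))
Add(Mul(134, Function('D')(-3)), 71) = Add(Mul(134, Add(-48, Pow(-3, 2), Mul(-2, -3))), 71) = Add(Mul(134, Add(-48, 9, 6)), 71) = Add(Mul(134, -33), 71) = Add(-4422, 71) = -4351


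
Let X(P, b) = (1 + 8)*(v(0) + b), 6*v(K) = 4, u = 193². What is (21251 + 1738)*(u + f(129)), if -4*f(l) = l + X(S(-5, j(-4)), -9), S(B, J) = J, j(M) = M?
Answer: 1712013819/2 ≈ 8.5601e+8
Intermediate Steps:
u = 37249
v(K) = ⅔ (v(K) = (⅙)*4 = ⅔)
X(P, b) = 6 + 9*b (X(P, b) = (1 + 8)*(⅔ + b) = 9*(⅔ + b) = 6 + 9*b)
f(l) = 75/4 - l/4 (f(l) = -(l + (6 + 9*(-9)))/4 = -(l + (6 - 81))/4 = -(l - 75)/4 = -(-75 + l)/4 = 75/4 - l/4)
(21251 + 1738)*(u + f(129)) = (21251 + 1738)*(37249 + (75/4 - ¼*129)) = 22989*(37249 + (75/4 - 129/4)) = 22989*(37249 - 27/2) = 22989*(74471/2) = 1712013819/2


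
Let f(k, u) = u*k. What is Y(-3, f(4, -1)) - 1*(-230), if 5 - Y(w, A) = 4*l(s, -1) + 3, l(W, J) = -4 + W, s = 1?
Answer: 244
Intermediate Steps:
f(k, u) = k*u
Y(w, A) = 14 (Y(w, A) = 5 - (4*(-4 + 1) + 3) = 5 - (4*(-3) + 3) = 5 - (-12 + 3) = 5 - 1*(-9) = 5 + 9 = 14)
Y(-3, f(4, -1)) - 1*(-230) = 14 - 1*(-230) = 14 + 230 = 244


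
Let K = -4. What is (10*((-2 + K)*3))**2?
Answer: 32400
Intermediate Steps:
(10*((-2 + K)*3))**2 = (10*((-2 - 4)*3))**2 = (10*(-6*3))**2 = (10*(-18))**2 = (-180)**2 = 32400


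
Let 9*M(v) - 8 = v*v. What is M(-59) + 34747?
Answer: 105404/3 ≈ 35135.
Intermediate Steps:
M(v) = 8/9 + v²/9 (M(v) = 8/9 + (v*v)/9 = 8/9 + v²/9)
M(-59) + 34747 = (8/9 + (⅑)*(-59)²) + 34747 = (8/9 + (⅑)*3481) + 34747 = (8/9 + 3481/9) + 34747 = 1163/3 + 34747 = 105404/3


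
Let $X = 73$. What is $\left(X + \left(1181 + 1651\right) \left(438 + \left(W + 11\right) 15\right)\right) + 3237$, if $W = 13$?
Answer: $2263246$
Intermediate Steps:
$\left(X + \left(1181 + 1651\right) \left(438 + \left(W + 11\right) 15\right)\right) + 3237 = \left(73 + \left(1181 + 1651\right) \left(438 + \left(13 + 11\right) 15\right)\right) + 3237 = \left(73 + 2832 \left(438 + 24 \cdot 15\right)\right) + 3237 = \left(73 + 2832 \left(438 + 360\right)\right) + 3237 = \left(73 + 2832 \cdot 798\right) + 3237 = \left(73 + 2259936\right) + 3237 = 2260009 + 3237 = 2263246$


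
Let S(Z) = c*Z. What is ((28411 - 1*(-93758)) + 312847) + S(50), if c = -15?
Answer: 434266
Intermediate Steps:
S(Z) = -15*Z
((28411 - 1*(-93758)) + 312847) + S(50) = ((28411 - 1*(-93758)) + 312847) - 15*50 = ((28411 + 93758) + 312847) - 750 = (122169 + 312847) - 750 = 435016 - 750 = 434266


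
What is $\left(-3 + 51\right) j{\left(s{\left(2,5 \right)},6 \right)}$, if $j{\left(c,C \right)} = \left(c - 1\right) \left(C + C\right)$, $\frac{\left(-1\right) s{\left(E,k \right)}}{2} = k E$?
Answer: $-12096$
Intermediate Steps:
$s{\left(E,k \right)} = - 2 E k$ ($s{\left(E,k \right)} = - 2 k E = - 2 E k$)
$j{\left(c,C \right)} = 2 C \left(-1 + c\right)$ ($j{\left(c,C \right)} = \left(-1 + c\right) 2 C = 2 C \left(-1 + c\right)$)
$\left(-3 + 51\right) j{\left(s{\left(2,5 \right)},6 \right)} = \left(-3 + 51\right) 2 \cdot 6 \left(-1 - 4 \cdot 5\right) = 48 \cdot 2 \cdot 6 \left(-1 - 20\right) = 48 \cdot 2 \cdot 6 \left(-21\right) = 48 \left(-252\right) = -12096$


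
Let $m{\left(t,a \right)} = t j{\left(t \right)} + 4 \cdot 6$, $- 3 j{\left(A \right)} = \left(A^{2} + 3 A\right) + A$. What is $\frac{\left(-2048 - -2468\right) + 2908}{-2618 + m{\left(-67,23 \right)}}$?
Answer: $\frac{3328}{91675} \approx 0.036302$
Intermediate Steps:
$j{\left(A \right)} = - \frac{4 A}{3} - \frac{A^{2}}{3}$ ($j{\left(A \right)} = - \frac{\left(A^{2} + 3 A\right) + A}{3} = - \frac{A^{2} + 4 A}{3} = - \frac{4 A}{3} - \frac{A^{2}}{3}$)
$m{\left(t,a \right)} = 24 - \frac{t^{2} \left(4 + t\right)}{3}$ ($m{\left(t,a \right)} = t \left(- \frac{t \left(4 + t\right)}{3}\right) + 4 \cdot 6 = - \frac{t^{2} \left(4 + t\right)}{3} + 24 = 24 - \frac{t^{2} \left(4 + t\right)}{3}$)
$\frac{\left(-2048 - -2468\right) + 2908}{-2618 + m{\left(-67,23 \right)}} = \frac{\left(-2048 - -2468\right) + 2908}{-2618 - \left(-24 + \frac{\left(-67\right)^{2} \left(4 - 67\right)}{3}\right)} = \frac{\left(-2048 + 2468\right) + 2908}{-2618 - \left(-24 + \frac{4489}{3} \left(-63\right)\right)} = \frac{420 + 2908}{-2618 + \left(24 + 94269\right)} = \frac{3328}{-2618 + 94293} = \frac{3328}{91675}$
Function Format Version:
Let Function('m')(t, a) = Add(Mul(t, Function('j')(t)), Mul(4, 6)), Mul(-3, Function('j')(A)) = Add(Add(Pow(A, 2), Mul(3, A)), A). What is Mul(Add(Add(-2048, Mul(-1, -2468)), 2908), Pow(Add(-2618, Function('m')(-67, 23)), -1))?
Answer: Rational(3328, 91675) ≈ 0.036302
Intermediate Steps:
Function('j')(A) = Add(Mul(Rational(-4, 3), A), Mul(Rational(-1, 3), Pow(A, 2))) (Function('j')(A) = Mul(Rational(-1, 3), Add(Add(Pow(A, 2), Mul(3, A)), A)) = Mul(Rational(-1, 3), Add(Pow(A, 2), Mul(4, A))) = Add(Mul(Rational(-4, 3), A), Mul(Rational(-1, 3), Pow(A, 2))))
Function('m')(t, a) = Add(24, Mul(Rational(-1, 3), Pow(t, 2), Add(4, t))) (Function('m')(t, a) = Add(Mul(t, Mul(Rational(-1, 3), t, Add(4, t))), Mul(4, 6)) = Add(Mul(Rational(-1, 3), Pow(t, 2), Add(4, t)), 24) = Add(24, Mul(Rational(-1, 3), Pow(t, 2), Add(4, t))))
Mul(Add(Add(-2048, Mul(-1, -2468)), 2908), Pow(Add(-2618, Function('m')(-67, 23)), -1)) = Mul(Add(Add(-2048, Mul(-1, -2468)), 2908), Pow(Add(-2618, Add(24, Mul(Rational(-1, 3), Pow(-67, 2), Add(4, -67)))), -1)) = Mul(Add(Add(-2048, 2468), 2908), Pow(Add(-2618, Add(24, Mul(Rational(-1, 3), 4489, -63))), -1)) = Mul(Add(420, 2908), Pow(Add(-2618, Add(24, 94269)), -1)) = Mul(3328, Pow(Add(-2618, 94293), -1)) = Mul(3328, Pow(91675, -1)) = Mul(3328, Rational(1, 91675)) = Rational(3328, 91675)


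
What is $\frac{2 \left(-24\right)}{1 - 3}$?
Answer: $24$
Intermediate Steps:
$\frac{2 \left(-24\right)}{1 - 3} = - \frac{48}{-2} = \left(-48\right) \left(- \frac{1}{2}\right) = 24$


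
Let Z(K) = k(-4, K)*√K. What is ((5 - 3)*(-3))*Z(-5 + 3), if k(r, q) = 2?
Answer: -12*I*√2 ≈ -16.971*I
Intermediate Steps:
Z(K) = 2*√K
((5 - 3)*(-3))*Z(-5 + 3) = ((5 - 3)*(-3))*(2*√(-5 + 3)) = (2*(-3))*(2*√(-2)) = -12*I*√2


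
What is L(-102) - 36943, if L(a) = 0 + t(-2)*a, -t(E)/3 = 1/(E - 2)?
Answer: -74039/2 ≈ -37020.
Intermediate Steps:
t(E) = -3/(-2 + E) (t(E) = -3/(E - 2) = -3/(-2 + E))
L(a) = 3*a/4 (L(a) = 0 + (-3/(-2 - 2))*a = 0 + (-3/(-4))*a = 0 + (-3*(-¼))*a = 0 + 3*a/4 = 3*a/4)
L(-102) - 36943 = (¾)*(-102) - 36943 = -153/2 - 36943 = -74039/2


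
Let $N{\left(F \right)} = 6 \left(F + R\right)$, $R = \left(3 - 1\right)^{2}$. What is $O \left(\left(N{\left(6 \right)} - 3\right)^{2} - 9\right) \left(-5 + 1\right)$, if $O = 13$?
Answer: $-168480$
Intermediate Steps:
$R = 4$ ($R = 2^{2} = 4$)
$N{\left(F \right)} = 24 + 6 F$ ($N{\left(F \right)} = 6 \left(F + 4\right) = 6 \left(4 + F\right) = 24 + 6 F$)
$O \left(\left(N{\left(6 \right)} - 3\right)^{2} - 9\right) \left(-5 + 1\right) = 13 \left(\left(\left(24 + 6 \cdot 6\right) - 3\right)^{2} - 9\right) \left(-5 + 1\right) = 13 \left(\left(\left(24 + 36\right) - 3\right)^{2} - 9\right) \left(-4\right) = 13 \left(\left(60 - 3\right)^{2} - 9\right) \left(-4\right) = 13 \left(57^{2} - 9\right) \left(-4\right) = 13 \left(3249 - 9\right) \left(-4\right) = 13 \cdot 3240 \left(-4\right) = 13 \left(-12960\right) = -168480$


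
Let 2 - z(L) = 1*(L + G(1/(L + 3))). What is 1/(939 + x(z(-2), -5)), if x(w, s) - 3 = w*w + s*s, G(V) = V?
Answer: 1/976 ≈ 0.0010246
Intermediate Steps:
z(L) = 2 - L - 1/(3 + L) (z(L) = 2 - (L + 1/(L + 3)) = 2 - (L + 1/(3 + L)) = 2 + (-L - 1/(3 + L)) = 2 - L - 1/(3 + L))
x(w, s) = 3 + s² + w² (x(w, s) = 3 + (w*w + s*s) = 3 + (w² + s²) = 3 + (s² + w²) = 3 + s² + w²)
1/(939 + x(z(-2), -5)) = 1/(939 + (3 + (-5)² + ((5 - 1*(-2) - 1*(-2)²)/(3 - 2))²)) = 1/(939 + (3 + 25 + ((5 + 2 - 1*4)/1)²)) = 1/(939 + (3 + 25 + (1*(5 + 2 - 4))²)) = 1/(939 + (3 + 25 + (1*3)²)) = 1/(939 + (3 + 25 + 3²)) = 1/(939 + (3 + 25 + 9)) = 1/(939 + 37) = 1/976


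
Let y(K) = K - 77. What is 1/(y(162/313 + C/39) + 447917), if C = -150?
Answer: 4069/1822247416 ≈ 2.2330e-6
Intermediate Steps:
y(K) = -77 + K
1/(y(162/313 + C/39) + 447917) = 1/((-77 + (162/313 - 150/39)) + 447917) = 1/((-77 + (162*(1/313) - 150*1/39)) + 447917) = 1/((-77 + (162/313 - 50/13)) + 447917) = 1/((-77 - 13544/4069) + 447917) = 1/(-326857/4069 + 447917) = 1/(1822247416/4069) = 4069/1822247416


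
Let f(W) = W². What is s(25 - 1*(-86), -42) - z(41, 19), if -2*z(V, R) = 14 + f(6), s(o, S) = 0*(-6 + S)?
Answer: 25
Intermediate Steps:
s(o, S) = 0
z(V, R) = -25 (z(V, R) = -(14 + 6²)/2 = -(14 + 36)/2 = -½*50 = -25)
s(25 - 1*(-86), -42) - z(41, 19) = 0 - 1*(-25) = 0 + 25 = 25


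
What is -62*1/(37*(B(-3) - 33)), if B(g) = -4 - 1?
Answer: 31/703 ≈ 0.044097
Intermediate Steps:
B(g) = -5
-62*1/(37*(B(-3) - 33)) = -62*1/(37*(-5 - 33)) = -62/(37*(-38)) = -62/(-1406) = -62*(-1/1406) = 31/703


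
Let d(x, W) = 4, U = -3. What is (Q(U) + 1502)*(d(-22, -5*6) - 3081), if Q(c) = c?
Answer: -4612423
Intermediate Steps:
(Q(U) + 1502)*(d(-22, -5*6) - 3081) = (-3 + 1502)*(4 - 3081) = 1499*(-3077) = -4612423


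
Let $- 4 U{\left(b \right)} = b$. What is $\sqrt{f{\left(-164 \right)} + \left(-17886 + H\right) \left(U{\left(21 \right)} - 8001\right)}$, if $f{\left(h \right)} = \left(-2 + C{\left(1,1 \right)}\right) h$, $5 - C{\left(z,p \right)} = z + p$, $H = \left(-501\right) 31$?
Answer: $\frac{\sqrt{1070178769}}{2} \approx 16357.0$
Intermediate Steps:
$U{\left(b \right)} = - \frac{b}{4}$
$H = -15531$
$C{\left(z,p \right)} = 5 - p - z$ ($C{\left(z,p \right)} = 5 - \left(z + p\right) = 5 - \left(p + z\right) = 5 - p - z$)
$f{\left(h \right)} = h$ ($f{\left(h \right)} = \left(-2 - -3\right) h = \left(-2 + 3\right) h = 1 h = h$)
$\sqrt{f{\left(-164 \right)} + \left(-17886 + H\right) \left(U{\left(21 \right)} - 8001\right)} = \sqrt{-164 + \left(-17886 - 15531\right) \left(\left(- \frac{1}{4}\right) 21 - 8001\right)} = \sqrt{-164 - 33417 \left(- \frac{21}{4} - 8001\right)} = \sqrt{-164 - - \frac{1070179425}{4}} = \sqrt{-164 + \frac{1070179425}{4}} = \sqrt{\frac{1070178769}{4}} = \frac{\sqrt{1070178769}}{2}$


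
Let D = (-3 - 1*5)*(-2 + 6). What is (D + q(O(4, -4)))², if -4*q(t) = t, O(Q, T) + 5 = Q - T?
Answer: 17161/16 ≈ 1072.6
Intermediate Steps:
O(Q, T) = -5 + Q - T (O(Q, T) = -5 + (Q - T) = -5 + Q - T)
q(t) = -t/4
D = -32 (D = (-3 - 5)*4 = -8*4 = -32)
(D + q(O(4, -4)))² = (-32 - (-5 + 4 - 1*(-4))/4)² = (-32 - (-5 + 4 + 4)/4)² = (-32 - ¼*3)² = (-32 - ¾)² = (-131/4)² = 17161/16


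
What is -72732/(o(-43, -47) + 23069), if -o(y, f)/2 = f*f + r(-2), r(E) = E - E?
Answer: -24244/6217 ≈ -3.8996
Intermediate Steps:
r(E) = 0
o(y, f) = -2*f**2 (o(y, f) = -2*(f*f + 0) = -2*(f**2 + 0) = -2*f**2)
-72732/(o(-43, -47) + 23069) = -72732/(-2*(-47)**2 + 23069) = -72732/(-2*2209 + 23069) = -72732/(-4418 + 23069) = -72732/18651 = -72732*1/18651 = -24244/6217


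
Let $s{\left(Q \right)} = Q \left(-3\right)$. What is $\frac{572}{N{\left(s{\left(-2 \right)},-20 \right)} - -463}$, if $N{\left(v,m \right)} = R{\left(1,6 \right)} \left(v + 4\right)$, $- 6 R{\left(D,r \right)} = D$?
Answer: $\frac{429}{346} \approx 1.2399$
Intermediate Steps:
$s{\left(Q \right)} = - 3 Q$
$R{\left(D,r \right)} = - \frac{D}{6}$
$N{\left(v,m \right)} = - \frac{2}{3} - \frac{v}{6}$ ($N{\left(v,m \right)} = \left(- \frac{1}{6}\right) 1 \left(v + 4\right) = - \frac{4 + v}{6} = - \frac{2}{3} - \frac{v}{6}$)
$\frac{572}{N{\left(s{\left(-2 \right)},-20 \right)} - -463} = \frac{572}{\left(- \frac{2}{3} - \frac{\left(-3\right) \left(-2\right)}{6}\right) - -463} = \frac{572}{\left(- \frac{2}{3} - 1\right) + 463} = \frac{572}{- \frac{5}{3} + 463} = \frac{572}{\frac{1384}{3}} = 572 \cdot \frac{3}{1384} = \frac{429}{346}$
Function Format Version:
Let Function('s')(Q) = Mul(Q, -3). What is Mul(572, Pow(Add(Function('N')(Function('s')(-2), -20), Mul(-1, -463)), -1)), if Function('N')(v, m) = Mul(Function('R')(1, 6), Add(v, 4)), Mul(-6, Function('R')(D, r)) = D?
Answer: Rational(429, 346) ≈ 1.2399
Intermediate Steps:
Function('s')(Q) = Mul(-3, Q)
Function('R')(D, r) = Mul(Rational(-1, 6), D)
Function('N')(v, m) = Add(Rational(-2, 3), Mul(Rational(-1, 6), v)) (Function('N')(v, m) = Mul(Mul(Rational(-1, 6), 1), Add(v, 4)) = Mul(Rational(-1, 6), Add(4, v)) = Add(Rational(-2, 3), Mul(Rational(-1, 6), v)))
Mul(572, Pow(Add(Function('N')(Function('s')(-2), -20), Mul(-1, -463)), -1)) = Mul(572, Pow(Add(Add(Rational(-2, 3), Mul(Rational(-1, 6), Mul(-3, -2))), Mul(-1, -463)), -1)) = Mul(572, Pow(Add(Add(Rational(-2, 3), Mul(Rational(-1, 6), 6)), 463), -1)) = Mul(572, Pow(Add(Add(Rational(-2, 3), -1), 463), -1)) = Mul(572, Pow(Add(Rational(-5, 3), 463), -1)) = Mul(572, Pow(Rational(1384, 3), -1)) = Mul(572, Rational(3, 1384)) = Rational(429, 346)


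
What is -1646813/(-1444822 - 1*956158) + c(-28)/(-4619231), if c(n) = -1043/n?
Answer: 3803460112149/5545340623190 ≈ 0.68588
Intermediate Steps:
-1646813/(-1444822 - 1*956158) + c(-28)/(-4619231) = -1646813/(-1444822 - 1*956158) - 1043/(-28)/(-4619231) = -1646813/(-1444822 - 956158) - 1043*(-1/28)*(-1/4619231) = -1646813/(-2400980) + (149/4)*(-1/4619231) = -1646813*(-1/2400980) - 149/18476924 = 1646813/2400980 - 149/18476924 = 3803460112149/5545340623190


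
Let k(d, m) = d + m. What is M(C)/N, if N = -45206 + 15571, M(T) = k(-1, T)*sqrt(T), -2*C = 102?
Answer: 52*I*sqrt(51)/29635 ≈ 0.012531*I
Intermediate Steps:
C = -51 (C = -1/2*102 = -51)
M(T) = sqrt(T)*(-1 + T) (M(T) = (-1 + T)*sqrt(T) = sqrt(T)*(-1 + T))
N = -29635
M(C)/N = (sqrt(-51)*(-1 - 51))/(-29635) = ((I*sqrt(51))*(-52))*(-1/29635) = -52*I*sqrt(51)*(-1/29635) = 52*I*sqrt(51)/29635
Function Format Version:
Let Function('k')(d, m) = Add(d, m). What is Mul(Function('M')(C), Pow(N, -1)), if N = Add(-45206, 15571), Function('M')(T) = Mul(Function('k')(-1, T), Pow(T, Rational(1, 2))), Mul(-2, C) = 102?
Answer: Mul(Rational(52, 29635), I, Pow(51, Rational(1, 2))) ≈ Mul(0.012531, I)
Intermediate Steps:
C = -51 (C = Mul(Rational(-1, 2), 102) = -51)
Function('M')(T) = Mul(Pow(T, Rational(1, 2)), Add(-1, T)) (Function('M')(T) = Mul(Add(-1, T), Pow(T, Rational(1, 2))) = Mul(Pow(T, Rational(1, 2)), Add(-1, T)))
N = -29635
Mul(Function('M')(C), Pow(N, -1)) = Mul(Mul(Pow(-51, Rational(1, 2)), Add(-1, -51)), Pow(-29635, -1)) = Mul(Mul(Mul(I, Pow(51, Rational(1, 2))), -52), Rational(-1, 29635)) = Mul(Mul(-52, I, Pow(51, Rational(1, 2))), Rational(-1, 29635)) = Mul(Rational(52, 29635), I, Pow(51, Rational(1, 2)))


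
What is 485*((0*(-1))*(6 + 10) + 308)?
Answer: 149380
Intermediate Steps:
485*((0*(-1))*(6 + 10) + 308) = 485*(0*16 + 308) = 485*(0 + 308) = 485*308 = 149380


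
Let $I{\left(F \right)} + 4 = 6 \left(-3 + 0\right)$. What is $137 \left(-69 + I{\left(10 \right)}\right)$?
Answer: $-12467$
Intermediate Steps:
$I{\left(F \right)} = -22$ ($I{\left(F \right)} = -4 + 6 \left(-3 + 0\right) = -4 + 6 \left(-3\right) = -4 - 18 = -22$)
$137 \left(-69 + I{\left(10 \right)}\right) = 137 \left(-69 - 22\right) = 137 \left(-91\right) = -12467$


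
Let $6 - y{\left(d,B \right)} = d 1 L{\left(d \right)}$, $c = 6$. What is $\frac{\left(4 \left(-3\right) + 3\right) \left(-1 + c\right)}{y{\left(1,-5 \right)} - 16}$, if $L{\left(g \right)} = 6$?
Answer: $\frac{45}{16} \approx 2.8125$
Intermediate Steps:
$y{\left(d,B \right)} = 6 - 6 d$ ($y{\left(d,B \right)} = 6 - d 1 \cdot 6 = 6 - d 6 = 6 - 6 d$)
$\frac{\left(4 \left(-3\right) + 3\right) \left(-1 + c\right)}{y{\left(1,-5 \right)} - 16} = \frac{\left(4 \left(-3\right) + 3\right) \left(-1 + 6\right)}{\left(6 - 6\right) - 16} = \frac{\left(-12 + 3\right) 5}{\left(6 - 6\right) - 16} = \frac{\left(-9\right) 5}{0 - 16} = - \frac{45}{-16} = \left(-45\right) \left(- \frac{1}{16}\right) = \frac{45}{16}$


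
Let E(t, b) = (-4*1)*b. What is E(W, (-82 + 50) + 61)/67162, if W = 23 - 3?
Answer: -58/33581 ≈ -0.0017272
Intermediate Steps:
W = 20 (W = 23 - 1*3 = 23 - 3 = 20)
E(t, b) = -4*b
E(W, (-82 + 50) + 61)/67162 = -4*((-82 + 50) + 61)/67162 = -4*(-32 + 61)*(1/67162) = -4*29*(1/67162) = -116*1/67162 = -58/33581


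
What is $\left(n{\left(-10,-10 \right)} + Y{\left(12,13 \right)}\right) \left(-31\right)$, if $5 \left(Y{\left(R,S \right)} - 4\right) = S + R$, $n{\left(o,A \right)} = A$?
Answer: $31$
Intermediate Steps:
$Y{\left(R,S \right)} = 4 + \frac{R}{5} + \frac{S}{5}$ ($Y{\left(R,S \right)} = 4 + \frac{S + R}{5} = 4 + \frac{R + S}{5} = 4 + \left(\frac{R}{5} + \frac{S}{5}\right) = 4 + \frac{R}{5} + \frac{S}{5}$)
$\left(n{\left(-10,-10 \right)} + Y{\left(12,13 \right)}\right) \left(-31\right) = \left(-10 + \left(4 + \frac{1}{5} \cdot 12 + \frac{1}{5} \cdot 13\right)\right) \left(-31\right) = \left(-10 + \left(4 + \frac{12}{5} + \frac{13}{5}\right)\right) \left(-31\right) = \left(-10 + 9\right) \left(-31\right) = \left(-1\right) \left(-31\right) = 31$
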